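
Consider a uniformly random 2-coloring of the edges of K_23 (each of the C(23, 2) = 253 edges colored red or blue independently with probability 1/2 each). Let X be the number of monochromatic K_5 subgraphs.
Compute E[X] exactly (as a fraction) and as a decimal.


Let X = Σ_S X_S over the C(23, 5) = 33649 subsets S of size 5, where X_S = 1 if the K_5 on S is monochromatic.
For a fixed S, the K_5 on S has C(5, 2) = 10 edges. P[all 10 edges red] = (1/2)^10, and likewise for blue, so P[monochromatic] = 2·(1/2)^10 = 2^{1 − 10} = 1/512.
By linearity: E[X] = C(23, 5) · 2^{1 − 10} = 33649 · 1/512 = 33649/512.
Numerically: E[X] ≈ 65.721.

E[X] = C(23,5)·2^(1−C(5,2)) = 33649/512 ≈ 65.721.


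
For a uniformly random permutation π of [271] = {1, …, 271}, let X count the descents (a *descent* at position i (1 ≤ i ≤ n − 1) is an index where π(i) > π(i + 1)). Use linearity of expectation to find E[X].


Write X = Σ X_I over i = 1, …, 270, with X_I the indicator of one descent.
There are 270 indicators.
For each fixed i, the pair (π(i), π(i+1)) is a uniformly random ordered pair of distinct values from {1, …, 271}; by symmetry P[π(i) > π(i+1)] = 1/2.
By linearity: E[X] = 270 · (1/2) = (271 − 1) · (1/2) = 135 ≈ 135.0000.

E[X] = 135 = 135.0000.


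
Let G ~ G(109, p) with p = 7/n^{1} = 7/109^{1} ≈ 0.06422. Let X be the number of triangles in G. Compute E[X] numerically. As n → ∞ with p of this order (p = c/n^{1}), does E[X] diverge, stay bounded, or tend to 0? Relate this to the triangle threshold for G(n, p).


Number of potential triangles: C(109, 3) = 209934.
Each occurs with probability p³ ≈ (0.06422)³ ≈ 2.648589e-04.
By linearity: E[X] = C(109, 3)·p³ ≈ 209934 · 2.648589e-04 ≈ 55.6029.
Here α = 1, so p = 7/n is exactly at the triangle threshold p ~ 1/n. Asymptotically E[X] → c³/6 = 7³/6 = 343/6 ≈ 57.1667, a bounded constant. In this regime the triangle count is asymptotically Poisson(c³/6).

E[X] ≈ 55.6029; in regime p = Θ(1/n^{1}) E[X] stays bounded (at the triangle threshold p ~ 1/n).


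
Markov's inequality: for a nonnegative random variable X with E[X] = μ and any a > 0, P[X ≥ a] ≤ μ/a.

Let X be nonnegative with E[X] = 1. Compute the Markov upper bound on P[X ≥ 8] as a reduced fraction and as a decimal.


μ = E[X] = 1, a = 8.
Markov: P[X ≥ 8] ≤ μ/a = (1)/8 = 1/8.
Numerically: ≈ 0.12500.
(Since a = 8 > μ = 1.00000, the bound 1/8 is < 1 and informative.)

P[X ≥ 8] ≤ 1/8 ≈ 0.12500.


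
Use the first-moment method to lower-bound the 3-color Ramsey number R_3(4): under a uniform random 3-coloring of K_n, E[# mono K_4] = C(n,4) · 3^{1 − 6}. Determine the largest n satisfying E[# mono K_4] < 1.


We need C(n, 4) · 3^{1 − 6} < 1, i.e. C(n, 4) < 3^{6 − 1} = 243.
Check values of n near the boundary:
  n = 8: C(8, 4) = 70; 70 < 243? YES
  n = 9: C(9, 4) = 126; 126 < 243? YES
  n = 10: C(10, 4) = 210; 210 < 243? YES
  n = 11: C(11, 4) = 330; 330 < 243? NO
  n = 12: C(12, 4) = 495; 495 < 243? NO
The largest n with C(n, 4) < 243 is n = 10 (where E[X] = 70/81 ≈ 0.864). Hence R_3(4) > 10, i.e. R_3(4) ≥ 11.

Largest n = 10; hence R_3(4) > 10.


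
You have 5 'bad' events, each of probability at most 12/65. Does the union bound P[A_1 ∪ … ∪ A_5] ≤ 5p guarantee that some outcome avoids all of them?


Union bound: P[∪_{i=1}^{5} A_i] ≤ Σ_i P[A_i] ≤ 5·p = 5·(12/65) = 12/13.
Numerically: 12/13 ≈ 0.9231.
Is 12/13 < 1? YES.
Since P[∪ A_i] ≤ 12/13 < 1, the complement has P[∩ A_i^c] ≥ 1 − 12/13 = 1/13 > 0, so some outcome avoids every A_i.

5·p = 12/13 ≈ 0.9231; existence CERTIFIED by the union bound.


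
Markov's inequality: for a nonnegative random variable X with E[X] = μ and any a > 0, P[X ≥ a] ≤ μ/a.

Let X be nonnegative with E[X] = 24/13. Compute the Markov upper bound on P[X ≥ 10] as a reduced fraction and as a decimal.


μ = E[X] = 24/13, a = 10.
Markov: P[X ≥ 10] ≤ μ/a = (24/13)/10 = 12/65.
Numerically: ≈ 0.18462.
(Since a = 10 > μ = 1.84615, the bound 12/65 is < 1 and informative.)

P[X ≥ 10] ≤ 12/65 ≈ 0.18462.


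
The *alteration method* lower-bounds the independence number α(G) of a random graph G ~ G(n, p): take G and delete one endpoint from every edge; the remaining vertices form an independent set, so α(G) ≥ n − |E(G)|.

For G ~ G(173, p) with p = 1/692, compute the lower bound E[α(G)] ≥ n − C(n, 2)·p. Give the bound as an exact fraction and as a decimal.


E[|E(G)|] = C(173, 2)·p = 14878 · (1/692) = 43/2.
E[α(G)] ≥ n − E[|E(G)|] = 173 − 43/2 = 303/2.
Numerically: ≈ 151.500000.
(This is only a lower bound; the true E[α(G)] may be larger.)

E[α(G)] ≥ 303/2 ≈ 151.500000.


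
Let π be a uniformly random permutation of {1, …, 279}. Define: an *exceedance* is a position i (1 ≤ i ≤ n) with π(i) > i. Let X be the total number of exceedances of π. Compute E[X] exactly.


Write X = Σ_{i=1}^{279} X_i, where X_i = 1_{π(i) > i}.
For each fixed i, π(i) is uniform over {1, …, 279} (marginal of a uniform permutation), so P[π(i) > i] = (n − i)/n. Summing: Σ_{i=1}^{279} (n − i)/n = (0 + 1 + … + 278)/279 = 279(279 − 1)/(2·279) = (279 − 1)/2.
Hence E[X] = Σ_{i=1}^{279} (279 − i)/279 = 139 ≈ 139.00000.

E[X] = 139 = 139.00000.


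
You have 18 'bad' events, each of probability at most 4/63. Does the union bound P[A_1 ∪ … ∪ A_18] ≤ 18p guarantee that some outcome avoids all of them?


Union bound: P[∪_{i=1}^{18} A_i] ≤ Σ_i P[A_i] ≤ 18·p = 18·(4/63) = 8/7.
Numerically: 8/7 ≈ 1.14286.
Is 8/7 < 1? NO.
Since the bound 8/7 is ≥ 1, the union bound is uninformative here; it does NOT by itself certify existence.

18·p = 8/7 ≈ 1.14286; existence NOT certified by the union bound.


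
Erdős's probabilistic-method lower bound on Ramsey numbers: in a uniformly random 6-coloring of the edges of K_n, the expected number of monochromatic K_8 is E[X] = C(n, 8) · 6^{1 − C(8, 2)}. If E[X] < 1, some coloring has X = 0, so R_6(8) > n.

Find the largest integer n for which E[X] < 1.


We need C(n, 8) · 6^{1 − 28} < 1, i.e. C(n, 8) < 6^{28 − 1} = 1023490369077469249536.
Check values of n near the boundary:
  n = 1592: C(1592, 8) = 1005480414540892933435; 1005480414540892933435 < 1023490369077469249536? YES
  n = 1593: C(1593, 8) = 1010555394551193970323; 1010555394551193970323 < 1023490369077469249536? YES
  n = 1594: C(1594, 8) = 1015652773590544255167; 1015652773590544255167 < 1023490369077469249536? YES
  n = 1595: C(1595, 8) = 1020772636343363633895; 1020772636343363633895 < 1023490369077469249536? YES
  n = 1596: C(1596, 8) = 1025915067760710553965; 1025915067760710553965 < 1023490369077469249536? NO
The largest n with C(n, 8) < 1023490369077469249536 is n = 1595 (where E[X] = 113419181815929292655/113721152119718805504 ≈ 0.9973). Hence R_6(8) > 1595, i.e. R_6(8) ≥ 1596.

Largest n = 1595; hence R_6(8) > 1595.


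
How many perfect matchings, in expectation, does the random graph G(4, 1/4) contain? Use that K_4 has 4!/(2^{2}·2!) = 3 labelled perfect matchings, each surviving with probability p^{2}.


K_4 has 4!/(2^{2}·2!) = 3 labelled perfect matchings.
For each such perfect matching H, let X_H = 1 if all 2 edges of H are present in G. Then P[X_H = 1] = p^{2} = (1/4)^{2} = 1/16.
By linearity: E[X] = Σ_H E[X_H] = 3 · p^{2} = 3 · 1/16 = 3/16.
Numerically: E[X] ≈ 0.1875.

E[X] = 3 · (1/4)^{2} = 3/16 ≈ 0.1875.


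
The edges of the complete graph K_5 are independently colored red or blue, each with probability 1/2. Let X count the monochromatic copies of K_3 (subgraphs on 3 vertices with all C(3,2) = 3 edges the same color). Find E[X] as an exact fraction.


Let X = Σ_S X_S over the C(5, 3) = 10 subsets S of size 3, where X_S = 1 if the K_3 on S is monochromatic.
For a fixed S, the K_3 on S has C(3, 2) = 3 edges. P[all 3 edges red] = (1/2)^3, and likewise for blue, so P[monochromatic] = 2·(1/2)^3 = 2^{1 − 3} = 1/4.
By linearity: E[X] = C(5, 3) · 2^{1 − 3} = 10 · 1/4 = 5/2.
Numerically: E[X] ≈ 2.500.

E[X] = C(5,3)·2^(1−C(3,2)) = 5/2 ≈ 2.500.


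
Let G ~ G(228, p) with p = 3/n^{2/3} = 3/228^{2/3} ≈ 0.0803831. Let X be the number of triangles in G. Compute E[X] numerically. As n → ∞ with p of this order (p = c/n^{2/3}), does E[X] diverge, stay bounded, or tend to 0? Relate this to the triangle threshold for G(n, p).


Number of potential triangles: C(228, 3) = 1949476.
Each occurs with probability p³ ≈ (0.0803831)³ ≈ 5.19390582e-04.
By linearity: E[X] = C(228, 3)·p³ ≈ 1949476 · 5.19390582e-04 ≈ 1012.539474.
Since α = 2/3 < 1, p = c/n^{2/3} ≫ 1/n is above the triangle threshold p ~ 1/n. Asymptotically E[X] ~ (c³/6)·n^{3(1−α)} = (3³/6)·n^{1} → ∞; triangles are abundant w.h.p.

E[X] ≈ 1012.539474; in regime p = Θ(1/n^{2/3}) E[X] diverges (above the triangle threshold p ~ 1/n).


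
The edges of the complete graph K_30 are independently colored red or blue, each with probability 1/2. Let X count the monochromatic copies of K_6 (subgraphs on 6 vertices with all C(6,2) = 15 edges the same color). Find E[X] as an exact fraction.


Let X = Σ_S X_S over the C(30, 6) = 593775 subsets S of size 6, where X_S = 1 if the K_6 on S is monochromatic.
For a fixed S, the K_6 on S has C(6, 2) = 15 edges. P[all 15 edges red] = (1/2)^15, and likewise for blue, so P[monochromatic] = 2·(1/2)^15 = 2^{1 − 15} = 1/16384.
By linearity: E[X] = C(30, 6) · 2^{1 − 15} = 593775 · 1/16384 = 593775/16384.
Numerically: E[X] ≈ 36.241150.

E[X] = C(30,6)·2^(1−C(6,2)) = 593775/16384 ≈ 36.241150.


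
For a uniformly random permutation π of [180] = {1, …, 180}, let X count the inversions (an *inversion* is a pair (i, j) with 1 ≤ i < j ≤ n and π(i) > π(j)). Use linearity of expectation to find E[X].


Write X = Σ X_I over the C(180, 2) = 16110 pairs i < j, with X_I the indicator of one inversion.
There are 16110 indicators.
For each fixed pair i < j, the values π(i) and π(j) are two distinct elements of {1, …, 180} in uniformly random order; by symmetry P[π(i) > π(j)] = 1/2.
By linearity: E[X] = 16110 · (1/2) = C(180, 2) · (1/2) = 16110/2 = 8055 ≈ 8055.000000.

E[X] = 8055 = 8055.000000.


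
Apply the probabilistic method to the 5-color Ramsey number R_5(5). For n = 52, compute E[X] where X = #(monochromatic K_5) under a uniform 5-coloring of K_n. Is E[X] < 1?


E[X] = C(52, 5) · 5^{1 − 10} = 2598960 · 5^{−9} = 2598960/1953125.
As a reduced fraction: E[X] = 519792/390625 ≈ 1.3307.
Is E[X] < 1? NO.
Since E[X] ≥ 1, the first-moment bound is inconclusive at n = 52; it does NOT by itself certify R_5(5) > 52.

E[X] = 519792/390625 ≈ 1.3307; E[X] ≥ 1; first-moment method inconclusive here.


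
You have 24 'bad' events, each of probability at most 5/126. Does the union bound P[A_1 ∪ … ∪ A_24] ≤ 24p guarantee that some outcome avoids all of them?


Union bound: P[∪_{i=1}^{24} A_i] ≤ Σ_i P[A_i] ≤ 24·p = 24·(5/126) = 20/21.
Numerically: 20/21 ≈ 0.9524.
Is 20/21 < 1? YES.
Since P[∪ A_i] ≤ 20/21 < 1, the complement has P[∩ A_i^c] ≥ 1 − 20/21 = 1/21 > 0, so some outcome avoids every A_i.

24·p = 20/21 ≈ 0.9524; existence CERTIFIED by the union bound.


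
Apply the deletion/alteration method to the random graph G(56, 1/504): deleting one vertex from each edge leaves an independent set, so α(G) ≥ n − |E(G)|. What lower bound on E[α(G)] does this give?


E[|E(G)|] = C(56, 2)·p = 1540 · (1/504) = 55/18.
E[α(G)] ≥ n − E[|E(G)|] = 56 − 55/18 = 953/18.
Numerically: ≈ 52.944.
(This is only a lower bound; the true E[α(G)] may be larger.)

E[α(G)] ≥ 953/18 ≈ 52.944.


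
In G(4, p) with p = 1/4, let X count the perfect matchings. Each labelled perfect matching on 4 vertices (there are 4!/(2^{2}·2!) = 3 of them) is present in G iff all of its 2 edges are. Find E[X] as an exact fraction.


K_4 has 4!/(2^{2}·2!) = 3 labelled perfect matchings.
For each such perfect matching H, let X_H = 1 if all 2 edges of H are present in G. Then P[X_H = 1] = p^{2} = (1/4)^{2} = 1/16.
By linearity of expectation: E[X] = Σ_H E[X_H] = 3 · p^{2} = 3 · 1/16 = 3/16.
Numerically: E[X] ≈ 0.1875.

E[X] = 3 · (1/4)^{2} = 3/16 ≈ 0.1875.


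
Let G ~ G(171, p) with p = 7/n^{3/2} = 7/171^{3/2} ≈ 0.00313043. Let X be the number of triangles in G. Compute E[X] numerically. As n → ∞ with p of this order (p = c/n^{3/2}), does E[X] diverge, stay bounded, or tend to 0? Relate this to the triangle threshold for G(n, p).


Number of potential triangles: C(171, 3) = 818805.
Each occurs with probability p³ ≈ (0.00313043)³ ≈ 3.06769108e-08.
By linearity: E[X] = C(171, 3)·p³ ≈ 818805 · 3.06769108e-08 ≈ 0.025118.
Since α = 3/2 > 1, p = c/n^{3/2} = o(1/n) is below the triangle threshold p ~ 1/n. Asymptotically E[X] ~ (c³/6)·n^{3(1−α)} = (7³/6)·n^{-1.5} → 0, so by Markov's inequality G has no triangles w.h.p.

E[X] ≈ 0.025118; in regime p = Θ(1/n^{3/2}) E[X] tends to 0 (below the triangle threshold p ~ 1/n).


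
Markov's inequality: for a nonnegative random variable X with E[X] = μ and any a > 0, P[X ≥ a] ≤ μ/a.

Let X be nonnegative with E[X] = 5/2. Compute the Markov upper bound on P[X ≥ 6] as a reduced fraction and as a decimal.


μ = E[X] = 5/2, a = 6.
Markov: P[X ≥ 6] ≤ μ/a = (5/2)/6 = 5/12.
Numerically: ≈ 0.4167.
(Since a = 6 > μ = 2.5000, the bound 5/12 is < 1 and informative.)

P[X ≥ 6] ≤ 5/12 ≈ 0.4167.


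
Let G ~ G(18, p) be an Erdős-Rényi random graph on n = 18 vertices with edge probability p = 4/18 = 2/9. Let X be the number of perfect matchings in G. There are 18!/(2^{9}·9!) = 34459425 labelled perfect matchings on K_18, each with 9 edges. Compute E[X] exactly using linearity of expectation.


K_18 has 18!/(2^{9}·9!) = 34459425 labelled perfect matchings.
For each such perfect matching H, let X_H = 1 if all 9 edges of H are present in G. Then P[X_H = 1] = p^{9} = (2/9)^{9} = 512/387420489.
By linearity of expectation: E[X] = Σ_H E[X_H] = 34459425 · p^{9} = 34459425 · 512/387420489 = 217817600/4782969.
Numerically: E[X] ≈ 45.54.

E[X] = 34459425 · (2/9)^{9} = 217817600/4782969 ≈ 45.54.


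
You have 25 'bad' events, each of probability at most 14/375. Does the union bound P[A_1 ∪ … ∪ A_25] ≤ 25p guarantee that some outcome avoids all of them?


Union bound: P[∪_{i=1}^{25} A_i] ≤ Σ_i P[A_i] ≤ 25·p = 25·(14/375) = 14/15.
Numerically: 14/15 ≈ 0.9333.
Is 14/15 < 1? YES.
Since P[∪ A_i] ≤ 14/15 < 1, the complement has P[∩ A_i^c] ≥ 1 − 14/15 = 1/15 > 0, so some outcome avoids every A_i.

25·p = 14/15 ≈ 0.9333; existence CERTIFIED by the union bound.


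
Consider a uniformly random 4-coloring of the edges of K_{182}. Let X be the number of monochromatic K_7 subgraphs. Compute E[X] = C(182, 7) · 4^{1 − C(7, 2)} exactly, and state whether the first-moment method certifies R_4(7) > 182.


E[X] = C(182, 7) · 4^{1 − 21} = 1167752750736 · 4^{−20} = 1167752750736/1099511627776.
As a reduced fraction: E[X] = 72984546921/68719476736 ≈ 1.0621.
Is E[X] < 1? NO.
Since E[X] ≥ 1, the first-moment bound is inconclusive at n = 182; it does NOT by itself certify R_4(7) > 182.

E[X] = 72984546921/68719476736 ≈ 1.0621; E[X] ≥ 1; first-moment method inconclusive here.


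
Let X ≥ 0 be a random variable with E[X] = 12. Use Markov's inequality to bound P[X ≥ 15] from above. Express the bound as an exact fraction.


μ = E[X] = 12, a = 15.
Markov: P[X ≥ 15] ≤ μ/a = (12)/15 = 4/5.
Numerically: ≈ 0.800.
(Since a = 15 > μ = 12.000, the bound 4/5 is < 1 and informative.)

P[X ≥ 15] ≤ 4/5 ≈ 0.800.


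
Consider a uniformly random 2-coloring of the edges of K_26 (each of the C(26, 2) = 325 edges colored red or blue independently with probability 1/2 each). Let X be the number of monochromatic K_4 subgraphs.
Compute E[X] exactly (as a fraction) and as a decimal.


Let X = Σ_S X_S over the C(26, 4) = 14950 subsets S of size 4, where X_S = 1 if the K_4 on S is monochromatic.
For a fixed S, the K_4 on S has C(4, 2) = 6 edges. P[all 6 edges red] = (1/2)^6, and likewise for blue, so P[monochromatic] = 2·(1/2)^6 = 2^{1 − 6} = 1/32.
By linearity: E[X] = C(26, 4) · 2^{1 − 6} = 14950 · 1/32 = 7475/16.
Numerically: E[X] ≈ 467.188.

E[X] = C(26,4)·2^(1−C(4,2)) = 7475/16 ≈ 467.188.


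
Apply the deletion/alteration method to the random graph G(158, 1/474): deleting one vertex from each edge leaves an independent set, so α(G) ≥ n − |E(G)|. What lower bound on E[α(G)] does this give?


E[|E(G)|] = C(158, 2)·p = 12403 · (1/474) = 157/6.
E[α(G)] ≥ n − E[|E(G)|] = 158 − 157/6 = 791/6.
Numerically: ≈ 131.833.
(This is only a lower bound; the true E[α(G)] may be larger.)

E[α(G)] ≥ 791/6 ≈ 131.833.


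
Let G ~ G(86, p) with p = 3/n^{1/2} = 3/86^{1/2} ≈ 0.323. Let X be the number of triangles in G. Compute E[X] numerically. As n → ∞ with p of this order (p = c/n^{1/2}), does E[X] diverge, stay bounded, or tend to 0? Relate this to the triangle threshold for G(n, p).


Number of potential triangles: C(86, 3) = 102340.
Each occurs with probability p³ ≈ (0.323)³ ≈ 3.38545e-02.
By linearity: E[X] = C(86, 3)·p³ ≈ 102340 · 3.38545e-02 ≈ 3464.667.
Since α = 1/2 < 1, p = c/n^{1/2} ≫ 1/n is above the triangle threshold p ~ 1/n. Asymptotically E[X] ~ (c³/6)·n^{3(1−α)} = (3³/6)·n^{1.5} → ∞; triangles are abundant w.h.p.

E[X] ≈ 3464.667; in regime p = Θ(1/n^{1/2}) E[X] diverges (above the triangle threshold p ~ 1/n).


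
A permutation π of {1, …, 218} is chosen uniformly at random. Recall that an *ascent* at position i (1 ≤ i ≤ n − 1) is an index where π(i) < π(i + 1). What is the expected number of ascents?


Write X = Σ X_I over i = 1, …, 217, with X_I the indicator of one ascent.
There are 217 indicators.
For each fixed i, the pair (π(i), π(i+1)) is a uniformly random ordered pair of distinct values from {1, …, 218}; by symmetry P[π(i) < π(i+1)] = 1/2.
By linearity: E[X] = 217 · (1/2) = (218 − 1) · (1/2) = 217/2 ≈ 108.5000.

E[X] = 217/2 = 108.5000.


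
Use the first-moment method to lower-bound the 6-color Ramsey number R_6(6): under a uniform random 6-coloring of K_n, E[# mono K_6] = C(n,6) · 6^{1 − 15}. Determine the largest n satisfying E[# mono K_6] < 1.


We need C(n, 6) · 6^{1 − 15} < 1, i.e. C(n, 6) < 6^{15 − 1} = 78364164096.
Check values of n near the boundary:
  n = 194: C(194, 6) = 68482017072; 68482017072 < 78364164096? YES
  n = 195: C(195, 6) = 70656049360; 70656049360 < 78364164096? YES
  n = 196: C(196, 6) = 72887293024; 72887293024 < 78364164096? YES
  n = 197: C(197, 6) = 75176946208; 75176946208 < 78364164096? YES
  n = 198: C(198, 6) = 77526225777; 77526225777 < 78364164096? YES
  n = 199: C(199, 6) = 79936367511; 79936367511 < 78364164096? NO
The largest n with C(n, 6) < 78364164096 is n = 198 (where E[X] = 25842075259/26121388032 ≈ 0.98931). Hence R_6(6) > 198, i.e. R_6(6) ≥ 199.

Largest n = 198; hence R_6(6) > 198.


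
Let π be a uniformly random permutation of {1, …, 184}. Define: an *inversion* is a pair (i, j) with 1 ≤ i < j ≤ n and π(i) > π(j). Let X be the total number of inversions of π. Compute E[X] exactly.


Write X = Σ X_I over the C(184, 2) = 16836 pairs i < j, with X_I the indicator of one inversion.
There are 16836 indicators.
For each fixed pair i < j, the values π(i) and π(j) are two distinct elements of {1, …, 184} in uniformly random order; by symmetry P[π(i) > π(j)] = 1/2.
By linearity: E[X] = 16836 · (1/2) = C(184, 2) · (1/2) = 16836/2 = 8418 ≈ 8418.0000.

E[X] = 8418 = 8418.0000.


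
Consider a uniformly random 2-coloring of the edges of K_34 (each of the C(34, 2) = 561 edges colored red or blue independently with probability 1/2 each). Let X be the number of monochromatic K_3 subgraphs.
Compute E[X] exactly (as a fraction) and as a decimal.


Let X = Σ_S X_S over the C(34, 3) = 5984 subsets S of size 3, where X_S = 1 if the K_3 on S is monochromatic.
For a fixed S, the K_3 on S has C(3, 2) = 3 edges. P[all 3 edges red] = (1/2)^3, and likewise for blue, so P[monochromatic] = 2·(1/2)^3 = 2^{1 − 3} = 1/4.
By linearity of expectation: E[X] = C(34, 3) · 2^{1 − 3} = 5984 · 1/4 = 1496.
Numerically: E[X] ≈ 1496.0000.

E[X] = C(34,3)·2^(1−C(3,2)) = 1496 ≈ 1496.0000.


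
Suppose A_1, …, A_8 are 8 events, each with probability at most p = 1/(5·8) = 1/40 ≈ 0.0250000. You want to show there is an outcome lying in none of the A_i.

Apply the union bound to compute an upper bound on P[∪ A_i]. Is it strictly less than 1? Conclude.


Union bound: P[∪_{i=1}^{8} A_i] ≤ Σ_i P[A_i] ≤ 8·p = 8·(1/40) = 1/5.
Numerically: 1/5 ≈ 0.2000000.
Is 1/5 < 1? YES.
Since P[∪ A_i] ≤ 1/5 < 1, the complement has P[∩ A_i^c] ≥ 1 − 1/5 = 4/5 > 0, so some outcome avoids every A_i.

8·p = 1/5 ≈ 0.2000000; existence CERTIFIED by the union bound.


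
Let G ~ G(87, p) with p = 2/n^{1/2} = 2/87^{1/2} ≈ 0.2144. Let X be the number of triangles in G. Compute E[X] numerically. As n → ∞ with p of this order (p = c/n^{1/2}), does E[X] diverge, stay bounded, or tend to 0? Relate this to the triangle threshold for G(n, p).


Number of potential triangles: C(87, 3) = 105995.
Each occurs with probability p³ ≈ (0.2144)³ ≈ 9.858506e-03.
By linearity: E[X] = C(87, 3)·p³ ≈ 105995 · 9.858506e-03 ≈ 1044.9524.
Since α = 1/2 < 1, p = c/n^{1/2} ≫ 1/n is above the triangle threshold p ~ 1/n. Asymptotically E[X] ~ (c³/6)·n^{3(1−α)} = (2³/6)·n^{1.5} → ∞; triangles are abundant w.h.p.

E[X] ≈ 1044.9524; in regime p = Θ(1/n^{1/2}) E[X] diverges (above the triangle threshold p ~ 1/n).


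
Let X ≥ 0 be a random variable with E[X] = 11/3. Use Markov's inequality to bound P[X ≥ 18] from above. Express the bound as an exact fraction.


μ = E[X] = 11/3, a = 18.
Markov: P[X ≥ 18] ≤ μ/a = (11/3)/18 = 11/54.
Numerically: ≈ 0.204.
(Since a = 18 > μ = 3.667, the bound 11/54 is < 1 and informative.)

P[X ≥ 18] ≤ 11/54 ≈ 0.204.


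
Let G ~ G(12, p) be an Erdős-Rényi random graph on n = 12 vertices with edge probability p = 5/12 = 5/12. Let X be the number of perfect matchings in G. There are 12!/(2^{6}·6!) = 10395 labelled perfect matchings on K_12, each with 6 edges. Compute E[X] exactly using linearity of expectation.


K_12 has 12!/(2^{6}·6!) = 10395 labelled perfect matchings.
For each such perfect matching H, let X_H = 1 if all 6 edges of H are present in G. Then P[X_H = 1] = p^{6} = (5/12)^{6} = 15625/2985984.
By linearity: E[X] = Σ_H E[X_H] = 10395 · p^{6} = 10395 · 15625/2985984 = 6015625/110592.
Numerically: E[X] ≈ 54.395.

E[X] = 10395 · (5/12)^{6} = 6015625/110592 ≈ 54.395.


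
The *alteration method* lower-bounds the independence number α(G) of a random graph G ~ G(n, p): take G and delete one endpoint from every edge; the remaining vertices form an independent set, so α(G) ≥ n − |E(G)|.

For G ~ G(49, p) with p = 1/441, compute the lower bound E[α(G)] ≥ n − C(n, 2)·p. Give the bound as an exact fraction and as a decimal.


E[|E(G)|] = C(49, 2)·p = 1176 · (1/441) = 8/3.
E[α(G)] ≥ n − E[|E(G)|] = 49 − 8/3 = 139/3.
Numerically: ≈ 46.333333.
(This is only a lower bound; the true E[α(G)] may be larger.)

E[α(G)] ≥ 139/3 ≈ 46.333333.


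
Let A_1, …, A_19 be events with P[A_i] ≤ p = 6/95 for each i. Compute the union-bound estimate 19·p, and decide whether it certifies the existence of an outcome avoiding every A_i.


Union bound: P[∪_{i=1}^{19} A_i] ≤ Σ_i P[A_i] ≤ 19·p = 19·(6/95) = 6/5.
Numerically: 6/5 ≈ 1.200000.
Is 6/5 < 1? NO.
Since the bound 6/5 is ≥ 1, the union bound is uninformative here; it does NOT by itself certify existence.

19·p = 6/5 ≈ 1.200000; existence NOT certified by the union bound.


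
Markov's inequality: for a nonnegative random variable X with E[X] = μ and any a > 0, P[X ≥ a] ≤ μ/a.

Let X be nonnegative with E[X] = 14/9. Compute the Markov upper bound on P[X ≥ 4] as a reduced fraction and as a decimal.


μ = E[X] = 14/9, a = 4.
Markov: P[X ≥ 4] ≤ μ/a = (14/9)/4 = 7/18.
Numerically: ≈ 0.389.
(Since a = 4 > μ = 1.556, the bound 7/18 is < 1 and informative.)

P[X ≥ 4] ≤ 7/18 ≈ 0.389.


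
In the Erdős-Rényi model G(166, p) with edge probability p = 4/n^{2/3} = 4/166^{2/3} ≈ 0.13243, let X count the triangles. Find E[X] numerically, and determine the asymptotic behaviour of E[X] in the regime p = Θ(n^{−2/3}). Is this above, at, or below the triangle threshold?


Number of potential triangles: C(166, 3) = 748660.
Each occurs with probability p³ ≈ (0.13243)³ ≈ 2.3225432e-03.
By linearity: E[X] = C(166, 3)·p³ ≈ 748660 · 2.3225432e-03 ≈ 1738.79518.
Since α = 2/3 < 1, p = c/n^{2/3} ≫ 1/n is above the triangle threshold p ~ 1/n. Asymptotically E[X] ~ (c³/6)·n^{3(1−α)} = (4³/6)·n^{1} → ∞; triangles are abundant w.h.p.

E[X] ≈ 1738.79518; in regime p = Θ(1/n^{2/3}) E[X] diverges (above the triangle threshold p ~ 1/n).


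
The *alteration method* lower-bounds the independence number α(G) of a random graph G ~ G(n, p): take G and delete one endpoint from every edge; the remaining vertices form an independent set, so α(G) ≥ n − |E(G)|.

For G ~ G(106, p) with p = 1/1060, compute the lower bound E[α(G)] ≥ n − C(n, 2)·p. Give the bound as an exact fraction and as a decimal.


E[|E(G)|] = C(106, 2)·p = 5565 · (1/1060) = 21/4.
E[α(G)] ≥ n − E[|E(G)|] = 106 − 21/4 = 403/4.
Numerically: ≈ 100.750.
(This is only a lower bound; the true E[α(G)] may be larger.)

E[α(G)] ≥ 403/4 ≈ 100.750.


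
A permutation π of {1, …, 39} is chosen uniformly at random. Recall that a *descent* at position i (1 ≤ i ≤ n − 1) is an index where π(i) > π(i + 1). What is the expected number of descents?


Write X = Σ X_I over i = 1, …, 38, with X_I the indicator of one descent.
There are 38 indicators.
For each fixed i, the pair (π(i), π(i+1)) is a uniformly random ordered pair of distinct values from {1, …, 39}; by symmetry P[π(i) > π(i+1)] = 1/2.
By linearity: E[X] = 38 · (1/2) = (39 − 1) · (1/2) = 19 ≈ 19.00000.

E[X] = 19 = 19.00000.


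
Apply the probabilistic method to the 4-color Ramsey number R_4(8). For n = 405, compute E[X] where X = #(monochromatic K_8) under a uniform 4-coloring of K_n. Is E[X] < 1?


E[X] = C(405, 8) · 4^{1 − 28} = 16745853821188050 · 4^{−27} = 16745853821188050/18014398509481984.
As a reduced fraction: E[X] = 8372926910594025/9007199254740992 ≈ 0.9296.
Is E[X] < 1? YES.
Since E[X] < 1, there exists a 4-coloring of K_{405} with no monochromatic K_8; hence R_4(8) > 405.

E[X] = 8372926910594025/9007199254740992 ≈ 0.9296; E[X] < 1, so R_4(8) > 405.


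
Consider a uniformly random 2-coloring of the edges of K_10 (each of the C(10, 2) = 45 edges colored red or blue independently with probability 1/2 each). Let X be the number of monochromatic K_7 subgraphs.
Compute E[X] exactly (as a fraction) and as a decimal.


Let X = Σ_S X_S over the C(10, 7) = 120 subsets S of size 7, where X_S = 1 if the K_7 on S is monochromatic.
For a fixed S, the K_7 on S has C(7, 2) = 21 edges. P[all 21 edges red] = (1/2)^21, and likewise for blue, so P[monochromatic] = 2·(1/2)^21 = 2^{1 − 21} = 1/1048576.
By linearity of expectation: E[X] = C(10, 7) · 2^{1 − 21} = 120 · 1/1048576 = 15/131072.
Numerically: E[X] ≈ 0.00011.

E[X] = C(10,7)·2^(1−C(7,2)) = 15/131072 ≈ 0.00011.


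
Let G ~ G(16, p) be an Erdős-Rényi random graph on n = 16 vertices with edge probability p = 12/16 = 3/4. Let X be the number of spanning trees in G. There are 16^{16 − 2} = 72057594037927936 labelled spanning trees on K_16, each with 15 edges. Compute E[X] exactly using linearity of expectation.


K_16 has 16^{16 − 2} = 72057594037927936 labelled spanning trees.
For each such spanning tree H, let X_H = 1 if all 15 edges of H are present in G. Then P[X_H = 1] = p^{15} = (3/4)^{15} = 14348907/1073741824.
By linearity: E[X] = Σ_H E[X_H] = 72057594037927936 · p^{15} = 72057594037927936 · 14348907/1073741824 = 962938848411648.
Numerically: E[X] ≈ 9.62939e+14.

E[X] = 72057594037927936 · (3/4)^{15} = 962938848411648 ≈ 9.62939e+14.


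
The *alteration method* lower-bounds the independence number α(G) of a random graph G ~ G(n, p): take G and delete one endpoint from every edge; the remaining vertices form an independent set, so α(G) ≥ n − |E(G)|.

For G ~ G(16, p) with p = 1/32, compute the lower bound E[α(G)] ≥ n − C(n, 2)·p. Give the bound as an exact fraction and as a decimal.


E[|E(G)|] = C(16, 2)·p = 120 · (1/32) = 15/4.
E[α(G)] ≥ n − E[|E(G)|] = 16 − 15/4 = 49/4.
Numerically: ≈ 12.2500.
(This is only a lower bound; the true E[α(G)] may be larger.)

E[α(G)] ≥ 49/4 ≈ 12.2500.


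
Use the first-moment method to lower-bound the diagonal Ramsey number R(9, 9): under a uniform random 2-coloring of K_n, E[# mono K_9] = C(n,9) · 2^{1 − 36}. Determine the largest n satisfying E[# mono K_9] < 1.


We need C(n, 9) · 2^{1 − 36} < 1, i.e. C(n, 9) < 2^{36 − 1} = 34359738368.
Check values of n near the boundary:
  n = 63: C(63, 9) = 23667689815; 23667689815 < 34359738368? YES
  n = 64: C(64, 9) = 27540584512; 27540584512 < 34359738368? YES
  n = 65: C(65, 9) = 31966749880; 31966749880 < 34359738368? YES
  n = 66: C(66, 9) = 37014131440; 37014131440 < 34359738368? NO
The largest n with C(n, 9) < 34359738368 is n = 65 (where E[X] = 3995843735/4294967296 ≈ 0.930). Hence R(9, 9) > 65, i.e. R(9, 9) ≥ 66.

Largest n = 65; hence R(9, 9) > 65.


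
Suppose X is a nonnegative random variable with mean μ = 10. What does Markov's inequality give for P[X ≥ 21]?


μ = E[X] = 10, a = 21.
Markov: P[X ≥ 21] ≤ μ/a = (10)/21 = 10/21.
Numerically: ≈ 0.4762.
(Since a = 21 > μ = 10.0000, the bound 10/21 is < 1 and informative.)

P[X ≥ 21] ≤ 10/21 ≈ 0.4762.


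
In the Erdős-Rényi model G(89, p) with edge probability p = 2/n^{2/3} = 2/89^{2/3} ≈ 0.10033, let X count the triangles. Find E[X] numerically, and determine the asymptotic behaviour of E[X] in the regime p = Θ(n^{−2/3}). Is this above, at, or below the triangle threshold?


Number of potential triangles: C(89, 3) = 113564.
Each occurs with probability p³ ≈ (0.10033)³ ≈ 1.0099735e-03.
By linearity: E[X] = C(89, 3)·p³ ≈ 113564 · 1.0099735e-03 ≈ 114.69663.
Since α = 2/3 < 1, p = c/n^{2/3} ≫ 1/n is above the triangle threshold p ~ 1/n. Asymptotically E[X] ~ (c³/6)·n^{3(1−α)} = (2³/6)·n^{1} → ∞; triangles are abundant w.h.p.

E[X] ≈ 114.69663; in regime p = Θ(1/n^{2/3}) E[X] diverges (above the triangle threshold p ~ 1/n).


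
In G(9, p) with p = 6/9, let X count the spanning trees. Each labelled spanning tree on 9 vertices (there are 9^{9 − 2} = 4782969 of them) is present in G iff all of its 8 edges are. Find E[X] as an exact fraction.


K_9 has 9^{9 − 2} = 4782969 labelled spanning trees.
For each such spanning tree H, let X_H = 1 if all 8 edges of H are present in G. Then P[X_H = 1] = p^{8} = (2/3)^{8} = 256/6561.
By linearity of expectation: E[X] = Σ_H E[X_H] = 4782969 · p^{8} = 4782969 · 256/6561 = 186624.
Numerically: E[X] ≈ 1.87e+05.

E[X] = 4782969 · (2/3)^{8} = 186624 ≈ 1.87e+05.


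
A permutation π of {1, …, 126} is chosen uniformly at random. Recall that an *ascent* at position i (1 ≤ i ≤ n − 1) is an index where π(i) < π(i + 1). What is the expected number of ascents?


Write X = Σ X_I over i = 1, …, 125, with X_I the indicator of one ascent.
There are 125 indicators.
For each fixed i, the pair (π(i), π(i+1)) is a uniformly random ordered pair of distinct values from {1, …, 126}; by symmetry P[π(i) < π(i+1)] = 1/2.
By linearity: E[X] = 125 · (1/2) = (126 − 1) · (1/2) = 125/2 ≈ 62.500000.

E[X] = 125/2 = 62.500000.


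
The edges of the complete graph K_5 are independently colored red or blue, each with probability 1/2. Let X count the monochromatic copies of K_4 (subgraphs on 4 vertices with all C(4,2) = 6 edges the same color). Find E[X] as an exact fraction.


Let X = Σ_S X_S over the C(5, 4) = 5 subsets S of size 4, where X_S = 1 if the K_4 on S is monochromatic.
For a fixed S, the K_4 on S has C(4, 2) = 6 edges. P[all 6 edges red] = (1/2)^6, and likewise for blue, so P[monochromatic] = 2·(1/2)^6 = 2^{1 − 6} = 1/32.
Summing: E[X] = C(5, 4) · 2^{1 − 6} = 5 · 1/32 = 5/32.
Numerically: E[X] ≈ 0.15625.

E[X] = C(5,4)·2^(1−C(4,2)) = 5/32 ≈ 0.15625.


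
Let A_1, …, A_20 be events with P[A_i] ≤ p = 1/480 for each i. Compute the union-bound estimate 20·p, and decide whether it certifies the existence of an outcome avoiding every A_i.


Union bound: P[∪_{i=1}^{20} A_i] ≤ Σ_i P[A_i] ≤ 20·p = 20·(1/480) = 1/24.
Numerically: 1/24 ≈ 0.0417.
Is 1/24 < 1? YES.
Since P[∪ A_i] ≤ 1/24 < 1, the complement has P[∩ A_i^c] ≥ 1 − 1/24 = 23/24 > 0, so some outcome avoids every A_i.

20·p = 1/24 ≈ 0.0417; existence CERTIFIED by the union bound.


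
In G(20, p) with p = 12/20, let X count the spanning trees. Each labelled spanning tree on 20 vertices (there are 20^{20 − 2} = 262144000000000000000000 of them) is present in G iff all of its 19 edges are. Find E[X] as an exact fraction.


K_20 has 20^{20 − 2} = 262144000000000000000000 labelled spanning trees.
For each such spanning tree H, let X_H = 1 if all 19 edges of H are present in G. Then P[X_H = 1] = p^{19} = (3/5)^{19} = 1162261467/19073486328125.
By linearity of expectation: E[X] = Σ_H E[X_H] = 262144000000000000000000 · p^{19} = 262144000000000000000000 · 1162261467/19073486328125 = 79869999842655731712/5.
Numerically: E[X] ≈ 1.5974e+19.

E[X] = 262144000000000000000000 · (3/5)^{19} = 79869999842655731712/5 ≈ 1.5974e+19.


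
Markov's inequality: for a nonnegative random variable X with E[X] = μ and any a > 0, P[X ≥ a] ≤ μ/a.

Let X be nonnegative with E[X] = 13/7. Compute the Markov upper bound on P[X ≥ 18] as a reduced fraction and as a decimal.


μ = E[X] = 13/7, a = 18.
Markov: P[X ≥ 18] ≤ μ/a = (13/7)/18 = 13/126.
Numerically: ≈ 0.1032.
(Since a = 18 > μ = 1.8571, the bound 13/126 is < 1 and informative.)

P[X ≥ 18] ≤ 13/126 ≈ 0.1032.


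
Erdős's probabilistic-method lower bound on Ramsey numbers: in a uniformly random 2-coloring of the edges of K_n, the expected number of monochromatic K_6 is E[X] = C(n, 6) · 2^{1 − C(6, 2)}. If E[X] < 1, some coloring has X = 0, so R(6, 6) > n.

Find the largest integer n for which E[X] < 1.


We need C(n, 6) · 2^{1 − 15} < 1, i.e. C(n, 6) < 2^{15 − 1} = 16384.
Check values of n near the boundary:
  n = 11: C(11, 6) = 462; 462 < 16384? YES
  n = 12: C(12, 6) = 924; 924 < 16384? YES
  n = 13: C(13, 6) = 1716; 1716 < 16384? YES
  n = 14: C(14, 6) = 3003; 3003 < 16384? YES
  n = 15: C(15, 6) = 5005; 5005 < 16384? YES
  n = 16: C(16, 6) = 8008; 8008 < 16384? YES
  n = 17: C(17, 6) = 12376; 12376 < 16384? YES
  n = 18: C(18, 6) = 18564; 18564 < 16384? NO
  n = 19: C(19, 6) = 27132; 27132 < 16384? NO
  n = 20: C(20, 6) = 38760; 38760 < 16384? NO
The largest n with C(n, 6) < 16384 is n = 17 (where E[X] = 1547/2048 ≈ 0.755371). Hence R(6, 6) > 17, i.e. R(6, 6) ≥ 18.

Largest n = 17; hence R(6, 6) > 17.


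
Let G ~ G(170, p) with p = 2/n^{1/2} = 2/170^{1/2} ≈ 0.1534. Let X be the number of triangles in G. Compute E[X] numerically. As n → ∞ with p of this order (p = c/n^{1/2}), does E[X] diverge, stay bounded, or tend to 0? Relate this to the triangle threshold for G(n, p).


Number of potential triangles: C(170, 3) = 804440.
Each occurs with probability p³ ≈ (0.1534)³ ≈ 3.609247e-03.
By linearity: E[X] = C(170, 3)·p³ ≈ 804440 · 3.609247e-03 ≈ 2903.4227.
Since α = 1/2 < 1, p = c/n^{1/2} ≫ 1/n is above the triangle threshold p ~ 1/n. Asymptotically E[X] ~ (c³/6)·n^{3(1−α)} = (2³/6)·n^{1.5} → ∞; triangles are abundant w.h.p.

E[X] ≈ 2903.4227; in regime p = Θ(1/n^{1/2}) E[X] diverges (above the triangle threshold p ~ 1/n).


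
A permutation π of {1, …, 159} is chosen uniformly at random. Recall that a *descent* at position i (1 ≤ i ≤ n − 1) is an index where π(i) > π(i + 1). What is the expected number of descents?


Write X = Σ X_I over i = 1, …, 158, with X_I the indicator of one descent.
There are 158 indicators.
For each fixed i, the pair (π(i), π(i+1)) is a uniformly random ordered pair of distinct values from {1, …, 159}; by symmetry P[π(i) > π(i+1)] = 1/2.
By linearity: E[X] = 158 · (1/2) = (159 − 1) · (1/2) = 79 ≈ 79.0000.

E[X] = 79 = 79.0000.


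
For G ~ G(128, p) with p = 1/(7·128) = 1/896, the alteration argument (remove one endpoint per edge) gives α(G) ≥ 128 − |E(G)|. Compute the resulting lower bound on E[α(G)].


E[|E(G)|] = C(128, 2)·p = 8128 · (1/896) = 127/14.
E[α(G)] ≥ n − E[|E(G)|] = 128 − 127/14 = 1665/14.
Numerically: ≈ 118.92857.
(This is only a lower bound; the true E[α(G)] may be larger.)

E[α(G)] ≥ 1665/14 ≈ 118.92857.


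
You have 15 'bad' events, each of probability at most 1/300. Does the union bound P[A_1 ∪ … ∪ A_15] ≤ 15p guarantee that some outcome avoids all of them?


Union bound: P[∪_{i=1}^{15} A_i] ≤ Σ_i P[A_i] ≤ 15·p = 15·(1/300) = 1/20.
Numerically: 1/20 ≈ 0.0500000.
Is 1/20 < 1? YES.
Since P[∪ A_i] ≤ 1/20 < 1, the complement has P[∩ A_i^c] ≥ 1 − 1/20 = 19/20 > 0, so some outcome avoids every A_i.

15·p = 1/20 ≈ 0.0500000; existence CERTIFIED by the union bound.


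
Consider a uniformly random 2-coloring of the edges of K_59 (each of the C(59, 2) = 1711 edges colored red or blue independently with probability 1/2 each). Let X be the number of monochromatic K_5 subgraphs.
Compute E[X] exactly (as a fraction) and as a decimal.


Let X = Σ_S X_S over the C(59, 5) = 5006386 subsets S of size 5, where X_S = 1 if the K_5 on S is monochromatic.
For a fixed S, the K_5 on S has C(5, 2) = 10 edges. P[all 10 edges red] = (1/2)^10, and likewise for blue, so P[monochromatic] = 2·(1/2)^10 = 2^{1 − 10} = 1/512.
Summing: E[X] = C(59, 5) · 2^{1 − 10} = 5006386 · 1/512 = 2503193/256.
Numerically: E[X] ≈ 9778.097656.

E[X] = C(59,5)·2^(1−C(5,2)) = 2503193/256 ≈ 9778.097656.


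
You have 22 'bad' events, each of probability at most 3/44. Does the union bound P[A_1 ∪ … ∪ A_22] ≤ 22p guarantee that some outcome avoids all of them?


Union bound: P[∪_{i=1}^{22} A_i] ≤ Σ_i P[A_i] ≤ 22·p = 22·(3/44) = 3/2.
Numerically: 3/2 ≈ 1.5000.
Is 3/2 < 1? NO.
Since the bound 3/2 is ≥ 1, the union bound is uninformative here; it does NOT by itself certify existence.

22·p = 3/2 ≈ 1.5000; existence NOT certified by the union bound.


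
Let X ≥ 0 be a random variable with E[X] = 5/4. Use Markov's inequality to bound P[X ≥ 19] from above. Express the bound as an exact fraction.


μ = E[X] = 5/4, a = 19.
Markov: P[X ≥ 19] ≤ μ/a = (5/4)/19 = 5/76.
Numerically: ≈ 0.066.
(Since a = 19 > μ = 1.250, the bound 5/76 is < 1 and informative.)

P[X ≥ 19] ≤ 5/76 ≈ 0.066.


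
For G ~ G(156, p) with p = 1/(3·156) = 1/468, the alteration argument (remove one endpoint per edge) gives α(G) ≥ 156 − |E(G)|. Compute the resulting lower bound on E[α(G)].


E[|E(G)|] = C(156, 2)·p = 12090 · (1/468) = 155/6.
E[α(G)] ≥ n − E[|E(G)|] = 156 − 155/6 = 781/6.
Numerically: ≈ 130.166667.
(This is only a lower bound; the true E[α(G)] may be larger.)

E[α(G)] ≥ 781/6 ≈ 130.166667.


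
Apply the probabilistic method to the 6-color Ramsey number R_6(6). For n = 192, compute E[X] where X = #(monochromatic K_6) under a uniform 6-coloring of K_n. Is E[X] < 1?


E[X] = C(192, 6) · 6^{1 − 15} = 64300886496 · 6^{−14} = 64300886496/78364164096.
As a reduced fraction: E[X] = 223266967/272097792 ≈ 0.8205.
Is E[X] < 1? YES.
Since E[X] < 1, there exists a 6-coloring of K_{192} with no monochromatic K_6; hence R_6(6) > 192.

E[X] = 223266967/272097792 ≈ 0.8205; E[X] < 1, so R_6(6) > 192.


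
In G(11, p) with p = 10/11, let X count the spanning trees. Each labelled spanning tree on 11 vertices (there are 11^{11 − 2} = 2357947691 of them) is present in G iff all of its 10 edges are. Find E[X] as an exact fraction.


K_11 has 11^{11 − 2} = 2357947691 labelled spanning trees.
For each such spanning tree H, let X_H = 1 if all 10 edges of H are present in G. Then P[X_H = 1] = p^{10} = (10/11)^{10} = 10000000000/25937424601.
By linearity of expectation: E[X] = Σ_H E[X_H] = 2357947691 · p^{10} = 2357947691 · 10000000000/25937424601 = 10000000000/11.
Numerically: E[X] ≈ 9.091e+08.

E[X] = 2357947691 · (10/11)^{10} = 10000000000/11 ≈ 9.091e+08.
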